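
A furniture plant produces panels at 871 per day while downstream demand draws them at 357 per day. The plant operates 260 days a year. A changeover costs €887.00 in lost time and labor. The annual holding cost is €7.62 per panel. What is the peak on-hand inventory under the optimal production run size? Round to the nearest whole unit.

I_max ≈ 3,571 panels

Annual demand D = 357 × 260 = 92,820.
Production build-up factor (1 − d/p) = 1 − 357/871 = 0.5901.
Q* = √(2DS / (H(1 − d/p))) = √(2 × 92,820 × 887 / (7.62 × 0.5901)).
= √(164,662,680 / 4.4968) ≈ 6051.285.
Maximum inventory = Q*(1 − d/p) = 6051.285 × 0.5901 ≈ 3571.022.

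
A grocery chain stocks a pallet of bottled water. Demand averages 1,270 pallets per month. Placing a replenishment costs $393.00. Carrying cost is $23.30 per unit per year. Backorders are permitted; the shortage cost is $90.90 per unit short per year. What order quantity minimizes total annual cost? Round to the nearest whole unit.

Q* ≈ 804 pallets

Annual demand D = 1,270 × 12 = 15,240.
With planned backorders, Q* = √(2DS/H) · √((H+B)/B).
√(2DS/H) = √(2 × 15,240 × 393 / 23.3) = 717.011.
√((H+B)/B) = √((23.3+90.9)/90.9) = 1.1209.
Q* ≈ 803.668.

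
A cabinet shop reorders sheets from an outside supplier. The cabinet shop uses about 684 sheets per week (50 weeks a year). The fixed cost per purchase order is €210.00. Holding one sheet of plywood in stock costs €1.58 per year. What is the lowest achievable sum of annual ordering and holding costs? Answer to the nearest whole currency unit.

TC* ≈ €4,764

Annual demand D = 684 × 50 = 34,200.
EOQ = √(2DS/H) = √(2 × 34,200 × 210 / 1.58) ≈ 3015.15.
At the optimum the two cost components are equal, so total cost = 2·(Q*/2)H = Q*·H.
Minimum total = √(2DSH) = √(2 × 34,200 × 210 × 1.58) ≈ 4763.940.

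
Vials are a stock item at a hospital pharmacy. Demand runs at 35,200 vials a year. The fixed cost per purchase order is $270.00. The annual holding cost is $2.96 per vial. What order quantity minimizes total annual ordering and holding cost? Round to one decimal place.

Q* ≈ 2,534.1 vials

EOQ = √(2DS / H) = √(2 × 35,200 × 270 / 2.96).
= √(19,008,000 / 2.96) = √6,421,621.6216 ≈ 2534.092.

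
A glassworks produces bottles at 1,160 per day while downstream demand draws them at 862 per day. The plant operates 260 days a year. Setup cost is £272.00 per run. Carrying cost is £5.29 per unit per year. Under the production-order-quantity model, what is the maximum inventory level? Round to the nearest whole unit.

Annual demand D = 862 × 260 = 224,120.
Production build-up factor (1 − d/p) = 1 − 862/1,160 = 0.2569.
Q* = √(2DS / (H(1 − d/p))) = √(2 × 224,120 × 272 / (5.29 × 0.2569)).
= √(121,921,280 / 1.359) ≈ 9471.806.
Maximum inventory = Q*(1 − d/p) = 9471.806 × 0.2569 ≈ 2433.274.

I_max ≈ 2,433 bottles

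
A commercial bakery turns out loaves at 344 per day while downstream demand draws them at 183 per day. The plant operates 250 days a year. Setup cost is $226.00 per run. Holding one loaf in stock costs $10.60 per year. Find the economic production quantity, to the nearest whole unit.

Annual demand D = 183 × 250 = 45,750.
Production build-up factor (1 − d/p) = 1 − 183/344 = 0.4680.
Q* = √(2DS / (H(1 − d/p))) = √(2 × 45,750 × 226 / (10.6 × 0.4680)).
= √(20,679,000 / 4.961) ≈ 2041.635.

Q* ≈ 2,042 loaves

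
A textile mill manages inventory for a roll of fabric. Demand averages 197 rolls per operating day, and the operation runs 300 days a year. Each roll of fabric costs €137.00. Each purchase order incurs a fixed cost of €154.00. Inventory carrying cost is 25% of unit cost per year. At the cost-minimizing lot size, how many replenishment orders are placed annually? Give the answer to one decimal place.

Annual demand D = 197 × 300 = 59,100.
Holding cost H = 0.25 × €137.00 = €34.2500 per unit per year.
EOQ = √(2DS/H) = √(2 × 59,100 × 154 / 34.25) ≈ 729.02.
Orders per year = D / Q* = 59,100 / 729.02 ≈ 81.068.

N ≈ 81.1 orders per year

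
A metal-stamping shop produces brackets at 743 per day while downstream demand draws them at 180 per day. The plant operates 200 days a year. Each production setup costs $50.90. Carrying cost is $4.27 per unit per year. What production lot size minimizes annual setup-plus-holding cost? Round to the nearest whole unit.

Q* ≈ 1,064 brackets

Annual demand D = 180 × 200 = 36,000.
Production build-up factor (1 − d/p) = 1 − 180/743 = 0.7577.
Q* = √(2DS / (H(1 − d/p))) = √(2 × 36,000 × 50.9 / (4.27 × 0.7577)).
= √(3,664,800 / 3.2355) ≈ 1064.269.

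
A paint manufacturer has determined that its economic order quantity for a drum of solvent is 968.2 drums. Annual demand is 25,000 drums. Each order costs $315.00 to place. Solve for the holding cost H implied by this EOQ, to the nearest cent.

H ≈ $16.80

Invert the EOQ relation Q*² = 2DS/H.
From Q* = √(2DS/H): H = 2DS / Q*² = 2 × 25,000 × 315 / 968.2² = 16.8016.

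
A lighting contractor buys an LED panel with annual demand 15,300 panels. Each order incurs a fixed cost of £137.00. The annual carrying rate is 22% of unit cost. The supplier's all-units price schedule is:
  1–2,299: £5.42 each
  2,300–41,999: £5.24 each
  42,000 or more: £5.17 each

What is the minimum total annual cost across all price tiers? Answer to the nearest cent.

Holding cost per unit per year at price C is H = 0.22·C.
Candidates are each tier's EOQ (if it falls in that tier) and each price-break quantity.
EOQ at £5.42 = 1875.0 (feasible in tier 1): TC = 15,300×£5.42 + (15,300/1875.0)×137 + (1875.0/2)×0.22×£5.42 = £85,161.79.
EOQ at £5.24 = 1907.0 < 2300, so use break Q=2300: TC = 15,300×£5.24 + (15,300/2300.0)×137 + (2300.0/2)×0.22×£5.24 = £82,409.07.
EOQ at £5.17 = 1919.8 < 42000, so use break Q=42000: TC = 15,300×£5.17 + (15,300/42000.0)×137 + (42000.0/2)×0.22×£5.17 = £103,036.31.
Lowest total cost among the candidates is at Q = 2300.0.

TC* ≈ £82,409.07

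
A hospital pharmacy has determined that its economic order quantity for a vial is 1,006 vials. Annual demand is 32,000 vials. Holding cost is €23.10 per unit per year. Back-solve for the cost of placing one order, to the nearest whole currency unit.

The basic EOQ model gives Q* = √(2DS/H); rearrange for the unknown.
From Q* = √(2DS/H): S = Q*²H / (2D) = 1,006² × 23.1 / (2 × 32,000) = 365.2817.

S ≈ €365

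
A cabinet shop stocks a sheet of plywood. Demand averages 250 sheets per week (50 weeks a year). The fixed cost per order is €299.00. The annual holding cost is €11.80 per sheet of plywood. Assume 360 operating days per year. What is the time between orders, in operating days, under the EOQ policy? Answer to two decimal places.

Annual demand D = 250 × 50 = 12,500.
The optimal lot size = √(2DS/H) = √(2 × 12,500 × 299 / 11.8) ≈ 795.91.
Cycle time = Q*/D × 360 = 795.91 / 12,500 × 360 ≈ 22.922 days.

T ≈ 22.92 days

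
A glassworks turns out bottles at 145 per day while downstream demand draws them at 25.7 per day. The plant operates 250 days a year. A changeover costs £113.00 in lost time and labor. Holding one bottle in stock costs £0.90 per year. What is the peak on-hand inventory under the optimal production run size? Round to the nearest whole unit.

Annual demand D = 25.7 × 250 = 6,425.
Production build-up factor (1 − d/p) = 1 − 25.7/145 = 0.8228.
Q* = √(2DS / (H(1 − d/p))) = √(2 × 6,425 × 113 / (0.9 × 0.8228)).
= √(1,452,050 / 0.7405) ≈ 1400.339.
Maximum inventory = Q*(1 − d/p) = 1400.339 × 0.8228 ≈ 1152.141.

I_max ≈ 1,152 bottles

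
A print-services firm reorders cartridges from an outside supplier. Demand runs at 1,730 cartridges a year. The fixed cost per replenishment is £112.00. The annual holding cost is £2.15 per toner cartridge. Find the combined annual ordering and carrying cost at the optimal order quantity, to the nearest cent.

The optimal lot size = √(2DS/H) = √(2 × 1,730 × 112 / 2.15) ≈ 424.55.
At Q*, ordering cost (D/Q*)S equals holding cost (Q*/2)H, each = √(DSH/2).
Minimum total = √(2DSH) = √(2 × 1,730 × 112 × 2.15) ≈ 912.780.

TC* ≈ £912.78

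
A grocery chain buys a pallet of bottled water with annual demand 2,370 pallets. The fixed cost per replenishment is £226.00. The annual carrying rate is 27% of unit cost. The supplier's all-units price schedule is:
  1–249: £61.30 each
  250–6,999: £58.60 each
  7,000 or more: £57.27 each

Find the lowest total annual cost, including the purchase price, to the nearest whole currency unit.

TC* ≈ £142,999

Holding cost per unit per year at price C is H = 0.27·C.
Evaluate total cost at each tier's feasible EOQ or, if the EOQ is below the tier, at the tier's minimum quantity.
Tier 1 (£61.30): EOQ = 254.4 exceeds tier's upper bound 249, so this tier is dominated.
EOQ at £58.60 = 260.2 (feasible in tier 2): TC = 2,370×£58.60 + (2,370/260.2)×226 + (260.2/2)×0.27×£58.60 = £142,998.94.
EOQ at £57.27 = 263.2 < 7000, so use break Q=7000: TC = 2,370×£57.27 + (2,370/7000.0)×226 + (7000.0/2)×0.27×£57.27 = £189,926.57.
Lowest total cost among the candidates is at Q = 260.2.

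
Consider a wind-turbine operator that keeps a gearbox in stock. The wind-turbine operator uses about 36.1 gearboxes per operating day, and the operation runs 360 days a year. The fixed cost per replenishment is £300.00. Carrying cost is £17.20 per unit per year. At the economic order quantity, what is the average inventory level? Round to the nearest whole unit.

Average inventory ≈ 337 gearboxes

Annual demand D = 36.1 × 360 = 12,996.
Q* = √(2DS/H) = √(2 × 12,996 × 300 / 17.2) ≈ 673.31.
Average inventory = Q*/2 ≈ 673.31 / 2 = 336.656.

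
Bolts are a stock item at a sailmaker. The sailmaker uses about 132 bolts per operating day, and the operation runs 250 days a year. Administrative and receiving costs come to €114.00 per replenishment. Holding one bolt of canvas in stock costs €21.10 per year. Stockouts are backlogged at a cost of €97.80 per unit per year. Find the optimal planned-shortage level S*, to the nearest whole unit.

Annual demand D = 132 × 250 = 33,000.
With planned backorders, Q* = √(2DS/H) · √((H+B)/B).
√(2DS/H) = √(2 × 33,000 × 114 / 21.1) = 597.150.
√((H+B)/B) = √((21.1+97.8)/97.8) = 1.1026.
Q* ≈ 658.423.
S* = Q* · H/(H+B) = 658.423 × 21.1/118.9 ≈ 116.844.

S* ≈ 117 bolts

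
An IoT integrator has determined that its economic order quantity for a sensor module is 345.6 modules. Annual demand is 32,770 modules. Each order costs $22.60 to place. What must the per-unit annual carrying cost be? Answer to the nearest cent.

H ≈ $12.40

Invert the EOQ relation Q*² = 2DS/H.
From Q* = √(2DS/H): H = 2DS / Q*² = 2 × 32,770 × 22.6 / 345.6² = 12.4013.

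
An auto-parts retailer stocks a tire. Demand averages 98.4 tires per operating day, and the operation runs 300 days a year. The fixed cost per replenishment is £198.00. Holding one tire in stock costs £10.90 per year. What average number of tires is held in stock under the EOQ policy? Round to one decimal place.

Average inventory ≈ 517.8 tires

Annual demand D = 98.4 × 300 = 29,520.
EOQ = √(2DS/H) = √(2 × 29,520 × 198 / 10.9) ≈ 1035.60.
Average inventory = Q*/2 ≈ 1035.60 / 2 = 517.801.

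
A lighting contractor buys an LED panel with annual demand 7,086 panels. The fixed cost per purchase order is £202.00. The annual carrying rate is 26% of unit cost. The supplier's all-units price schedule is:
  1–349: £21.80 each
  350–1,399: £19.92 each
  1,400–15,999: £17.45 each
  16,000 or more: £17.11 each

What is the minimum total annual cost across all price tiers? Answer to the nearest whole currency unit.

TC* ≈ £127,849

Holding cost per unit per year at price C is H = 0.26·C.
Candidates are each tier's EOQ (if it falls in that tier) and each price-break quantity.
Tier 1 (£21.80): EOQ = 710.7 exceeds tier's upper bound 349, so this tier is dominated.
EOQ at £19.92 = 743.5 (feasible in tier 2): TC = 7,086×£19.92 + (7,086/743.5)×202 + (743.5/2)×0.26×£19.92 = £145,003.67.
EOQ at £17.45 = 794.3 < 1400, so use break Q=1400: TC = 7,086×£17.45 + (7,086/1400.0)×202 + (1400.0/2)×0.26×£17.45 = £127,849.01.
EOQ at £17.11 = 802.2 < 16000, so use break Q=16000: TC = 7,086×£17.11 + (7,086/16000.0)×202 + (16000.0/2)×0.26×£17.11 = £156,919.72.
Lowest total cost among the candidates is at Q = 1400.0.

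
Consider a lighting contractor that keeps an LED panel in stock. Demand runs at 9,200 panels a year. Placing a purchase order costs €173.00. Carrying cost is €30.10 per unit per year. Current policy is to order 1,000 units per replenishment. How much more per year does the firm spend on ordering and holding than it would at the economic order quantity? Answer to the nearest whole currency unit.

EOQ = √(2DS/H) = √(2 × 9,200 × 173 / 30.1) ≈ 325.20.
Cost at Q* = (D/Q*)S + (Q*/2)H = √(2DSH) ≈ €9,788.48.
Cost at Q = 1,000: (9,200/1,000)×173 + (1,000/2)×30.1 = €1,591.60 + €15,050.00 = €16,641.60.
Excess = €16,641.60 − €9,788.48 = €6,853.12.

Extra cost ≈ €6,853 per year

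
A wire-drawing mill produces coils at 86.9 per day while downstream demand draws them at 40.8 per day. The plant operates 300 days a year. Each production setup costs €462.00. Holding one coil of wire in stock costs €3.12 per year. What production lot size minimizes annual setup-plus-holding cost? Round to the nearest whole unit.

Annual demand D = 40.8 × 300 = 12,240.
Production build-up factor (1 − d/p) = 1 − 40.8/86.9 = 0.5305.
Q* = √(2DS / (H(1 − d/p))) = √(2 × 12,240 × 462 / (3.12 × 0.5305)).
= √(11,309,760 / 1.6551) ≈ 2614.020.

Q* ≈ 2,614 coils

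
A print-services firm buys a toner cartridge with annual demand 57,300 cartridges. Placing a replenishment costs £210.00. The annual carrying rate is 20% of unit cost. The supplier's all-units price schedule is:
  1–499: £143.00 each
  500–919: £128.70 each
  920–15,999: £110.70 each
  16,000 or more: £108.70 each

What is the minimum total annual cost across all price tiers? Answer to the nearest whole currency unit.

TC* ≈ £6,366,193

Holding cost per unit per year at price C is H = 0.20·C.
Candidates are each tier's EOQ (if it falls in that tier) and each price-break quantity.
Tier 1 (£143.00): EOQ = 917.3 exceeds tier's upper bound 499, so this tier is dominated.
Tier 2 (£128.70): EOQ = 966.9 exceeds tier's upper bound 919, so this tier is dominated.
EOQ at £110.70 = 1042.6 (feasible in tier 3): TC = 57,300×£110.70 + (57,300/1042.6)×210 + (1042.6/2)×0.20×£110.70 = £6,366,192.92.
EOQ at £108.70 = 1052.1 < 16000, so use break Q=16000: TC = 57,300×£108.70 + (57,300/16000.0)×210 + (16000.0/2)×0.20×£108.70 = £6,403,182.06.
Lowest total cost among the candidates is at Q = 1042.6.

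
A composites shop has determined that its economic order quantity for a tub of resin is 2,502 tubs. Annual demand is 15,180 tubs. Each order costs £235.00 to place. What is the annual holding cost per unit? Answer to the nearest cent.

H ≈ £1.14

The basic EOQ model gives Q* = √(2DS/H); rearrange for the unknown.
From Q* = √(2DS/H): H = 2DS / Q*² = 2 × 15,180 × 235 / 2,502² = 1.1397.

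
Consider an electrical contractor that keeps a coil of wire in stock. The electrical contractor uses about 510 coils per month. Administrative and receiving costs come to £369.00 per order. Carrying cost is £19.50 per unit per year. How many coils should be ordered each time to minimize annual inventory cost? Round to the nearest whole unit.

Q* ≈ 481 coils

Annual demand D = 510 × 12 = 6,120.
EOQ = √(2DS / H) = √(2 × 6,120 × 369 / 19.5).
= √(4,516,560 / 19.5) = √231,618.4615 ≈ 481.268.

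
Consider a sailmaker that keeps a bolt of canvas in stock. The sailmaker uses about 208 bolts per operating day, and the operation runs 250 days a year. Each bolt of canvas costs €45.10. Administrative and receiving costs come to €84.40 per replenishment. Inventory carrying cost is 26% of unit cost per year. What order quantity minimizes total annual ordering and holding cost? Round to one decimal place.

Annual demand D = 208 × 250 = 52,000.
Holding cost H = 0.26 × €45.10 = €11.7260 per unit per year.
EOQ = √(2DS / H) = √(2 × 52,000 × 84.4 / 11.726).
= √(8,777,600 / 11.726) = √748,558.7583 ≈ 865.193.

Q* ≈ 865.2 bolts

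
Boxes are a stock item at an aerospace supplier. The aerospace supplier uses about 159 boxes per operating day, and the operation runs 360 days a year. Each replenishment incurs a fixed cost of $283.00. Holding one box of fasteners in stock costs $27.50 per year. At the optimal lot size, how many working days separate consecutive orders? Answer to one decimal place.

T ≈ 6.8 days

Annual demand D = 159 × 360 = 57,240.
Q* = √(2DS/H) = √(2 × 57,240 × 283 / 27.5) ≈ 1085.40.
Cycle time = Q*/D × 360 = 1085.40 / 57,240 × 360 ≈ 6.826 days.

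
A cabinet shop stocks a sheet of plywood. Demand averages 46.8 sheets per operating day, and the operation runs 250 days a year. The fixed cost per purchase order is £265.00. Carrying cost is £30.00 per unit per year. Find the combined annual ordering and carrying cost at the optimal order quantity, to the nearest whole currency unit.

TC* ≈ £13,639

Annual demand D = 46.8 × 250 = 11,700.
EOQ = √(2DS/H) = √(2 × 11,700 × 265 / 30) ≈ 454.64.
At Q*, ordering cost (D/Q*)S equals holding cost (Q*/2)H, each = √(DSH/2).
Minimum total = √(2DSH) = √(2 × 11,700 × 265 × 30) ≈ 13639.282.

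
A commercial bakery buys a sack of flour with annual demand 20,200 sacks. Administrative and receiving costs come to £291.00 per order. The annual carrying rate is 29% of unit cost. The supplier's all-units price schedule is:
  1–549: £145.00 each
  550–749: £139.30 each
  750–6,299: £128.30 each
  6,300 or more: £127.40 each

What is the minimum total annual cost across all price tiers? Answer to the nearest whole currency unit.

TC* ≈ £2,613,450

Holding cost per unit per year at price C is H = 0.29·C.
Evaluate total cost at each tier's feasible EOQ or, if the EOQ is below the tier, at the tier's minimum quantity.
EOQ at £145.00 = 528.8 (feasible in tier 1): TC = 20,200×£145.00 + (20,200/528.8)×291 + (528.8/2)×0.29×£145.00 = £2,951,234.13.
EOQ at £139.30 = 539.5 < 550, so use break Q=550: TC = 20,200×£139.30 + (20,200/550.0)×291 + (550.0/2)×0.29×£139.30 = £2,835,656.81.
EOQ at £128.30 = 562.1 < 750, so use break Q=750: TC = 20,200×£128.30 + (20,200/750.0)×291 + (750.0/2)×0.29×£128.30 = £2,613,450.23.
EOQ at £127.40 = 564.1 < 6300, so use break Q=6300: TC = 20,200×£127.40 + (20,200/6300.0)×291 + (6300.0/2)×0.29×£127.40 = £2,690,792.95.
Lowest total cost among the candidates is at Q = 750.0.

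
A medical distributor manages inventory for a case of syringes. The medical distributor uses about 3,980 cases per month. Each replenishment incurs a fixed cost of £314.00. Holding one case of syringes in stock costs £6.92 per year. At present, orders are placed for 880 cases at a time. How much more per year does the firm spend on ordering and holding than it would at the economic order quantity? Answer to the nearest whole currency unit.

Annual demand D = 3,980 × 12 = 47,760.
EOQ = √(2DS/H) = √(2 × 47,760 × 314 / 6.92) ≈ 2081.90.
Cost at Q* = (D/Q*)S + (Q*/2)H = √(2DSH) ≈ £14,406.72.
Cost at Q = 880: (47,760/880)×314 + (880/2)×6.92 = £17,041.64 + £3,044.80 = £20,086.44.
Excess = £20,086.44 − £14,406.72 = £5,679.72.

Extra cost ≈ £5,680 per year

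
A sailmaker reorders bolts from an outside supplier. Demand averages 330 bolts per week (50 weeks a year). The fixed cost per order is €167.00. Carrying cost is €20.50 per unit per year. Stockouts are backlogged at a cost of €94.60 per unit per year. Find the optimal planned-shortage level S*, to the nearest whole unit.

Annual demand D = 330 × 50 = 16,500.
With planned backorders, Q* = √(2DS/H) · √((H+B)/B).
√(2DS/H) = √(2 × 16,500 × 167 / 20.5) = 518.487.
√((H+B)/B) = √((20.5+94.6)/94.6) = 1.1030.
Q* ≈ 571.914.
S* = Q* · H/(H+B) = 571.914 × 20.5/115.1 ≈ 101.861.

S* ≈ 102 bolts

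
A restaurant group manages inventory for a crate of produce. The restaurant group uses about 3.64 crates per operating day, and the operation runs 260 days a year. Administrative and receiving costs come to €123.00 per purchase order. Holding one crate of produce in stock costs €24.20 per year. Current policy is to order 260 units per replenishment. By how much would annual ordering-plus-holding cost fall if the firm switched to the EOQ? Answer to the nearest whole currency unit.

Annual demand D = 3.64 × 260 = 946.4.
EOQ = √(2DS/H) = √(2 × 946.4 × 123 / 24.2) ≈ 98.08.
Cost at Q* = (D/Q*)S + (Q*/2)H = √(2DSH) ≈ €2,373.63.
Cost at Q = 260: (946.4/260)×123 + (260/2)×24.2 = €447.72 + €3,146.00 = €3,593.72.
Excess = €3,593.72 − €2,373.63 = €1,220.09.

Extra cost ≈ €1,220 per year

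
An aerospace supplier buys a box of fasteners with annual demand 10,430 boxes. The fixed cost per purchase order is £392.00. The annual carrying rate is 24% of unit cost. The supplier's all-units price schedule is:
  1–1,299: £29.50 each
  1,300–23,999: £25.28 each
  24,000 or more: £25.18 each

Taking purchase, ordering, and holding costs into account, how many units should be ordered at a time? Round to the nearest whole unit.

Holding cost per unit per year at price C is H = 0.24·C.
Evaluate total cost at each tier's feasible EOQ or, if the EOQ is below the tier, at the tier's minimum quantity.
EOQ at £29.50 = 1074.7 (feasible in tier 1): TC = 10,430×£29.50 + (10,430/1074.7)×392 + (1074.7/2)×0.24×£29.50 = £315,293.81.
EOQ at £25.28 = 1160.9 < 1300, so use break Q=1300: TC = 10,430×£25.28 + (10,430/1300.0)×392 + (1300.0/2)×0.24×£25.28 = £270,759.13.
EOQ at £25.18 = 1163.2 < 24000, so use break Q=24000: TC = 10,430×£25.18 + (10,430/24000.0)×392 + (24000.0/2)×0.24×£25.18 = £335,316.16.
Lowest total cost is £270,759.13 at Q = 1300.0.

Q* ≈ 1,300 boxes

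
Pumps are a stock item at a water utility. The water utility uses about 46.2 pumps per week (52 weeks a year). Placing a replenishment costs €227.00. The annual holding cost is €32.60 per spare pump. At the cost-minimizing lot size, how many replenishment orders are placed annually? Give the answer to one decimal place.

N ≈ 13.1 orders per year

Annual demand D = 46.2 × 52 = 2,402.4.
Q* = √(2DS/H) = √(2 × 2,402.4 × 227 / 32.6) ≈ 182.91.
Orders per year = D / Q* = 2,402.4 / 182.91 ≈ 13.134.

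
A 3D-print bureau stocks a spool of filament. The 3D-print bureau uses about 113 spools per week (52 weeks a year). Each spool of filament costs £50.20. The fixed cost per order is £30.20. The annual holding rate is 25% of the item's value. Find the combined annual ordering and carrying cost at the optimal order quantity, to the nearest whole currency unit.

TC* ≈ £2,110

Annual demand D = 113 × 52 = 5,876.
Holding cost H = 0.25 × £50.20 = £12.5500 per unit per year.
The optimal lot size = √(2DS/H) = √(2 × 5,876 × 30.2 / 12.55) ≈ 168.17.
At Q*, ordering cost (D/Q*)S equals holding cost (Q*/2)H, each = √(DSH/2).
Minimum total = √(2DSH) = √(2 × 5,876 × 30.2 × 12.55) ≈ 2110.480.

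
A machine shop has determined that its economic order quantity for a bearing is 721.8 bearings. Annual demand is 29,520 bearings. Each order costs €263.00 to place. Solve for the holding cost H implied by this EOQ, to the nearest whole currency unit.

H ≈ €30

Squaring Q* = √(2DS/H) gives Q*² = 2DS/H.
From Q* = √(2DS/H): H = 2DS / Q*² = 2 × 29,520 × 263 / 721.8² = 29.8036.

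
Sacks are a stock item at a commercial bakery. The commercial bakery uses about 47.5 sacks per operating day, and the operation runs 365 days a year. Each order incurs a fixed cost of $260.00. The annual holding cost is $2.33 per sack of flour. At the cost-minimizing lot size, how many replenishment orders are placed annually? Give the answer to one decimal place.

Annual demand D = 47.5 × 365 = 17,337.5.
The optimal lot size = √(2DS/H) = √(2 × 17,337.5 × 260 / 2.33) ≈ 1967.06.
Orders per year = D / Q* = 17,337.5 / 1967.06 ≈ 8.814.

N ≈ 8.8 orders per year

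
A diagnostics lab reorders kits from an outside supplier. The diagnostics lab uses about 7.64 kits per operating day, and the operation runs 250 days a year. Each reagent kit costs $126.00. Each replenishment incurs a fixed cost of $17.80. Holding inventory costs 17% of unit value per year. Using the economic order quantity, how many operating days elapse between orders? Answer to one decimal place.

T ≈ 7.4 days

Annual demand D = 7.64 × 250 = 1,910.
Holding cost H = 0.17 × $126.00 = $21.4200 per unit per year.
Q* = √(2DS/H) = √(2 × 1,910 × 17.8 / 21.42) ≈ 56.34.
Cycle time = Q*/D × 250 = 56.34 / 1,910 × 250 ≈ 7.375 days.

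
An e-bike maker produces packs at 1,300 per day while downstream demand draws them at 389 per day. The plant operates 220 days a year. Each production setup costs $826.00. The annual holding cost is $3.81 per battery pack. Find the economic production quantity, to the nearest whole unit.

Q* ≈ 7,277 packs

Annual demand D = 389 × 220 = 85,580.
Production build-up factor (1 − d/p) = 1 − 389/1,300 = 0.7008.
Q* = √(2DS / (H(1 − d/p))) = √(2 × 85,580 × 826 / (3.81 × 0.7008)).
= √(141,378,160 / 2.6699) ≈ 7276.812.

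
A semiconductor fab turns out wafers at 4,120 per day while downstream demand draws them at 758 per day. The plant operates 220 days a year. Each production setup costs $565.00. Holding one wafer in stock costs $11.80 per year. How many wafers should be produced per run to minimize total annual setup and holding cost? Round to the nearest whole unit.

Annual demand D = 758 × 220 = 166,760.
Production build-up factor (1 − d/p) = 1 − 758/4,120 = 0.8160.
Q* = √(2DS / (H(1 − d/p))) = √(2 × 166,760 × 565 / (11.8 × 0.8160)).
= √(188,438,800 / 9.629) ≈ 4423.784.

Q* ≈ 4,424 wafers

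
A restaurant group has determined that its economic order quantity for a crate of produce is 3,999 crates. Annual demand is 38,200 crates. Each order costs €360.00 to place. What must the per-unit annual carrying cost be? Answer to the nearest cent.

H ≈ €1.72

The basic EOQ model gives Q* = √(2DS/H); rearrange for the unknown.
From Q* = √(2DS/H): H = 2DS / Q*² = 2 × 38,200 × 360 / 3,999² = 1.7199.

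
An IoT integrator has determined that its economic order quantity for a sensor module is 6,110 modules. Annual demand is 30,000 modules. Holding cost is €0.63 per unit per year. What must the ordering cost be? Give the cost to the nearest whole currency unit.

Squaring Q* = √(2DS/H) gives Q*² = 2DS/H.
From Q* = √(2DS/H): S = Q*²H / (2D) = 6,110² × 0.63 / (2 × 30,000) = 391.9871.

S ≈ €392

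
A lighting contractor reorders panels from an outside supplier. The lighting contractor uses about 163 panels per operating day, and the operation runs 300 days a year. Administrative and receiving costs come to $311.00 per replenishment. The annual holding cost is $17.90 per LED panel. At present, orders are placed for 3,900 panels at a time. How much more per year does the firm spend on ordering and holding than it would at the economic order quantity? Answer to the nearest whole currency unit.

Extra cost ≈ $15,471 per year

Annual demand D = 163 × 300 = 48,900.
EOQ = √(2DS/H) = √(2 × 48,900 × 311 / 17.9) ≈ 1303.54.
Cost at Q* = (D/Q*)S + (Q*/2)H = √(2DSH) ≈ $23,333.30.
Cost at Q = 3,900: (48,900/3,900)×311 + (3,900/2)×17.9 = $3,899.46 + $34,905.00 = $38,804.46.
Excess = $38,804.46 − $23,333.30 = $15,471.16.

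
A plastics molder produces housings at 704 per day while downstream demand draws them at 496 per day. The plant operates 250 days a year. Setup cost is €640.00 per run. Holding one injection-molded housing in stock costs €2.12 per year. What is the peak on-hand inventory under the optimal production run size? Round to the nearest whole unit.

I_max ≈ 4,703 housings

Annual demand D = 496 × 250 = 124,000.
Production build-up factor (1 − d/p) = 1 − 496/704 = 0.2955.
Q* = √(2DS / (H(1 − d/p))) = √(2 × 124,000 × 640 / (2.12 × 0.2955)).
= √(158,720,000 / 0.6264) ≈ 15918.515.
Maximum inventory = Q*(1 − d/p) = 15918.515 × 0.2955 ≈ 4703.198.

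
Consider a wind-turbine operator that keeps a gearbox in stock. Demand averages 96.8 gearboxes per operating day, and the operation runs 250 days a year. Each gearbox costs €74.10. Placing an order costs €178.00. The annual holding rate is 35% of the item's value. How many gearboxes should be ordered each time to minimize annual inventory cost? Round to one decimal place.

Q* ≈ 576.4 gearboxes

Annual demand D = 96.8 × 250 = 24,200.
Holding cost H = 0.35 × €74.10 = €25.9350 per unit per year.
EOQ = √(2DS / H) = √(2 × 24,200 × 178 / 25.935).
= √(8,615,200 / 25.935) = √332,184.3069 ≈ 576.354.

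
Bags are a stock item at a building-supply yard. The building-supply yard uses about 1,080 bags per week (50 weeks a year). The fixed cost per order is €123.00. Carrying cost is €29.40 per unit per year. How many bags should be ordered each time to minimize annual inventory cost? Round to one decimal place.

Q* ≈ 672.2 bags

Annual demand D = 1,080 × 50 = 54,000.
EOQ = √(2DS / H) = √(2 × 54,000 × 123 / 29.4).
= √(13,284,000 / 29.4) = √451,836.7347 ≈ 672.188.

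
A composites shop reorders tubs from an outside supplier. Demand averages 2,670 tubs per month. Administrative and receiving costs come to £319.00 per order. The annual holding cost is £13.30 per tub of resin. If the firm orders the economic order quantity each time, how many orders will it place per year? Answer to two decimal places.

Annual demand D = 2,670 × 12 = 32,040.
EOQ = √(2DS/H) = √(2 × 32,040 × 319 / 13.3) ≈ 1239.74.
Orders per year = D / Q* = 32,040 / 1239.74 ≈ 25.844.

N ≈ 25.84 orders per year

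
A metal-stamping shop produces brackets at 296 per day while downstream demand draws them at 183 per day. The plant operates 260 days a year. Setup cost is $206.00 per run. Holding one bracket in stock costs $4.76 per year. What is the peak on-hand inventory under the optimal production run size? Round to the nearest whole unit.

I_max ≈ 1,254 brackets

Annual demand D = 183 × 260 = 47,580.
Production build-up factor (1 − d/p) = 1 − 183/296 = 0.3818.
Q* = √(2DS / (H(1 − d/p))) = √(2 × 47,580 × 206 / (4.76 × 0.3818)).
= √(19,602,960 / 1.8172) ≈ 3284.460.
Maximum inventory = Q*(1 − d/p) = 3284.460 × 0.3818 ≈ 1253.865.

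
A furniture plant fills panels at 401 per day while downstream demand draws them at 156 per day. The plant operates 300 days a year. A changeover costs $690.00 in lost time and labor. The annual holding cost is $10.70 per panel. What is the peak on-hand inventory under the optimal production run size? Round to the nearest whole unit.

I_max ≈ 1,920 panels

Annual demand D = 156 × 300 = 46,800.
Production build-up factor (1 − d/p) = 1 − 156/401 = 0.6110.
Q* = √(2DS / (H(1 − d/p))) = √(2 × 46,800 × 690 / (10.7 × 0.6110)).
= √(64,584,000 / 6.5374) ≈ 3143.111.
Maximum inventory = Q*(1 − d/p) = 3143.111 × 0.6110 ≈ 1920.355.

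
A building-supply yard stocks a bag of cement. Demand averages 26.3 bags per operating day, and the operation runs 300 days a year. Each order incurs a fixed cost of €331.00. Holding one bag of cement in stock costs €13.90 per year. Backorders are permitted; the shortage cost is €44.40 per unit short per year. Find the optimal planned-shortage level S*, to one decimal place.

Annual demand D = 26.3 × 300 = 7,890.
With planned backorders, Q* = √(2DS/H) · √((H+B)/B).
√(2DS/H) = √(2 × 7,890 × 331 / 13.9) = 612.999.
√((H+B)/B) = √((13.9+44.4)/44.4) = 1.1459.
Q* ≈ 702.430.
S* = Q* · H/(H+B) = 702.430 × 13.9/58.3 ≈ 167.475.

S* ≈ 167.5 bags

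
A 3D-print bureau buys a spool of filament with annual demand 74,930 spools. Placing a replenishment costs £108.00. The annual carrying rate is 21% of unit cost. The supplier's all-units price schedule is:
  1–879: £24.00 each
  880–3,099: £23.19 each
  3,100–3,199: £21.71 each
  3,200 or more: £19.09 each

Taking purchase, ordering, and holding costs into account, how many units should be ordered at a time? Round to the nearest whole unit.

Holding cost per unit per year at price C is H = 0.21·C.
Candidates are each tier's EOQ (if it falls in that tier) and each price-break quantity.
Tier 1 (£24.00): EOQ = 1792.0 exceeds tier's upper bound 879, so this tier is dominated.
EOQ at £23.19 = 1823.0 (feasible in tier 2): TC = 74,930×£23.19 + (74,930/1823.0)×108 + (1823.0/2)×0.21×£23.19 = £1,746,504.69.
EOQ at £21.71 = 1884.1 < 3100, so use break Q=3100: TC = 74,930×£21.71 + (74,930/3100.0)×108 + (3100.0/2)×0.21×£21.71 = £1,636,407.37.
EOQ at £19.09 = 2009.3 < 3200, so use break Q=3200: TC = 74,930×£19.09 + (74,930/3200.0)×108 + (3200.0/2)×0.21×£19.09 = £1,439,356.83.
Lowest total cost is £1,439,356.83 at Q = 3200.0.

Q* ≈ 3,200 spools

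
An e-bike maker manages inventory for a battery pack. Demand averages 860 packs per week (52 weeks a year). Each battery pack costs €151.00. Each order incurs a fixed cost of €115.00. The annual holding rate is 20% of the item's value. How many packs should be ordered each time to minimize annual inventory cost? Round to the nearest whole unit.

Annual demand D = 860 × 52 = 44,720.
Holding cost H = 0.20 × €151.00 = €30.2000 per unit per year.
EOQ = √(2DS / H) = √(2 × 44,720 × 115 / 30.2).
= √(10,285,600 / 30.2) = √340,582.7815 ≈ 583.595.

Q* ≈ 584 packs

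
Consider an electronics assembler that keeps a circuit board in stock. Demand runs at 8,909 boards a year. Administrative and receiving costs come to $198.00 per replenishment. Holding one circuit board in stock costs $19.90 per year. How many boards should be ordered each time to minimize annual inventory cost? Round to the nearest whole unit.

Q* ≈ 421 boards

EOQ = √(2DS / H) = √(2 × 8,909 × 198 / 19.9).
= √(3,527,964 / 19.9) = √177,284.6231 ≈ 421.052.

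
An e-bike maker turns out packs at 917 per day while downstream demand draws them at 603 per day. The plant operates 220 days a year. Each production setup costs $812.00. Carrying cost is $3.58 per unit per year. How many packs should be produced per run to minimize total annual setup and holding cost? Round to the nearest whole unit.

Q* ≈ 13,257 packs

Annual demand D = 603 × 220 = 132,660.
Production build-up factor (1 − d/p) = 1 − 603/917 = 0.3424.
Q* = √(2DS / (H(1 − d/p))) = √(2 × 132,660 × 812 / (3.58 × 0.3424)).
= √(215,439,840 / 1.2259) ≈ 13256.880.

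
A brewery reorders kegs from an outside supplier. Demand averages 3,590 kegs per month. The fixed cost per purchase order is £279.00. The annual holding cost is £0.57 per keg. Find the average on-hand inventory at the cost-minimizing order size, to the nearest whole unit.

Annual demand D = 3,590 × 12 = 43,080.
EOQ = √(2DS/H) = √(2 × 43,080 × 279 / 0.57) ≈ 6494.08.
Average inventory = Q*/2 ≈ 6494.08 / 2 = 3247.039.

Average inventory ≈ 3,247 kegs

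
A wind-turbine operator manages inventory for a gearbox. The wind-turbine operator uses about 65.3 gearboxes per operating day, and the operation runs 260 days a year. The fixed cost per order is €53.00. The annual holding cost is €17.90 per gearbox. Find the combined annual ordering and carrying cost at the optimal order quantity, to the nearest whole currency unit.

Annual demand D = 65.3 × 260 = 16,978.
Q* = √(2DS/H) = √(2 × 16,978 × 53 / 17.9) ≈ 317.08.
At the optimum the two cost components are equal, so total cost = 2·(Q*/2)H = Q*·H.
Minimum total = √(2DSH) = √(2 × 16,978 × 53 × 17.9) ≈ 5675.743.

TC* ≈ €5,676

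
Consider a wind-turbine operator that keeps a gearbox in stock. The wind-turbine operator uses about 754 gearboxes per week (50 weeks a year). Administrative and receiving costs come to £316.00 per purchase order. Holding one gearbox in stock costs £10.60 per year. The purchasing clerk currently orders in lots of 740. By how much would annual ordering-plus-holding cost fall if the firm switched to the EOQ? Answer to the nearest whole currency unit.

Annual demand D = 754 × 50 = 37,700.
EOQ = √(2DS/H) = √(2 × 37,700 × 316 / 10.6) ≈ 1499.26.
Cost at Q* = (D/Q*)S + (Q*/2)H = √(2DSH) ≈ £15,892.13.
Cost at Q = 740: (37,700/740)×316 + (740/2)×10.6 = £16,098.92 + £3,922.00 = £20,020.92.
Excess = £20,020.92 − £15,892.13 = £4,128.79.

Extra cost ≈ £4,129 per year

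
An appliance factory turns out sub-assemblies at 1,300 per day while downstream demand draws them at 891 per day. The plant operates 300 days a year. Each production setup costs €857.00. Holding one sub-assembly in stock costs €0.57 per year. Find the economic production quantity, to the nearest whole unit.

Annual demand D = 891 × 300 = 267,300.
Production build-up factor (1 − d/p) = 1 − 891/1,300 = 0.3146.
Q* = √(2DS / (H(1 − d/p))) = √(2 × 267,300 × 857 / (0.57 × 0.3146)).
= √(458,152,200 / 0.1793) ≈ 50544.916.

Q* ≈ 50,545 sub-assemblies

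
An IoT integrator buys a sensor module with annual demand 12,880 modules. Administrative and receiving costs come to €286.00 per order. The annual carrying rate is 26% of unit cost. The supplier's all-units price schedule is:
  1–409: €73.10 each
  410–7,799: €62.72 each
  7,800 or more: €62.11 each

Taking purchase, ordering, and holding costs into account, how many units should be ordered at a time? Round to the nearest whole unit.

Holding cost per unit per year at price C is H = 0.26·C.
Evaluate total cost at each tier's feasible EOQ or, if the EOQ is below the tier, at the tier's minimum quantity.
Tier 1 (€73.10): EOQ = 622.6 exceeds tier's upper bound 409, so this tier is dominated.
EOQ at €62.72 = 672.2 (feasible in tier 2): TC = 12,880×€62.72 + (12,880/672.2)×286 + (672.2/2)×0.26×€62.72 = €818,794.49.
EOQ at €62.11 = 675.4 < 7800, so use break Q=7800: TC = 12,880×€62.11 + (12,880/7800.0)×286 + (7800.0/2)×0.26×€62.11 = €863,428.61.
Lowest total cost is €818,794.49 at Q = 672.2.

Q* ≈ 672 modules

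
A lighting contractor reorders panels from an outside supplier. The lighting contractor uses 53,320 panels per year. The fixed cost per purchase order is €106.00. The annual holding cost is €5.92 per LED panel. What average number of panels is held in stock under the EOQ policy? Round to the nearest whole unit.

The optimal lot size = √(2DS/H) = √(2 × 53,320 × 106 / 5.92) ≈ 1381.82.
Average inventory = Q*/2 ≈ 1381.82 / 2 = 690.911.

Average inventory ≈ 691 panels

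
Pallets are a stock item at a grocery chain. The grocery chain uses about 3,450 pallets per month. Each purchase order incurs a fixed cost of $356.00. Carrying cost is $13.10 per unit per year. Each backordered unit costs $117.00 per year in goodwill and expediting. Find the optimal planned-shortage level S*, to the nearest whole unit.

Annual demand D = 3,450 × 12 = 41,400.
With planned backorders, Q* = √(2DS/H) · √((H+B)/B).
√(2DS/H) = √(2 × 41,400 × 356 / 13.1) = 1500.046.
√((H+B)/B) = √((13.1+117)/117) = 1.0545.
Q* ≈ 1581.795.
S* = Q* · H/(H+B) = 1581.795 × 13.1/130.1 ≈ 159.274.

S* ≈ 159 pallets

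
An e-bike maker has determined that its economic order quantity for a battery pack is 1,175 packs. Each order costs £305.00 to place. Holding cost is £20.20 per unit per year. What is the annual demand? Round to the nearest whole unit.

D ≈ 45,719 packs per year

The basic EOQ model gives Q* = √(2DS/H); rearrange for the unknown.
From Q* = √(2DS/H): D = Q*²H / (2S) = 1,175² × 20.2 / (2 × 305) = 45719.057.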